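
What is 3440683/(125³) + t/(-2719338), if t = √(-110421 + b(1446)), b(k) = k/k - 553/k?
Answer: 3440683/1953125 - I*√230879744358/3932162748 ≈ 1.7616 - 0.0001222*I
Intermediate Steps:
b(k) = 1 - 553/k
t = I*√230879744358/1446 (t = √(-110421 + (-553 + 1446)/1446) = √(-110421 + (1/1446)*893) = √(-110421 + 893/1446) = √(-159667873/1446) = I*√230879744358/1446 ≈ 332.3*I)
3440683/(125³) + t/(-2719338) = 3440683/(125³) + (I*√230879744358/1446)/(-2719338) = 3440683/1953125 + (I*√230879744358/1446)*(-1/2719338) = 3440683*(1/1953125) - I*√230879744358/3932162748 = 3440683/1953125 - I*√230879744358/3932162748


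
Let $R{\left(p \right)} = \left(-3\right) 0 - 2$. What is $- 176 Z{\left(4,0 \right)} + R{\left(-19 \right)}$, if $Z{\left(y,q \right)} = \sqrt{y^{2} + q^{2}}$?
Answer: $-706$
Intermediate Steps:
$R{\left(p \right)} = -2$ ($R{\left(p \right)} = 0 - 2 = -2$)
$Z{\left(y,q \right)} = \sqrt{q^{2} + y^{2}}$
$- 176 Z{\left(4,0 \right)} + R{\left(-19 \right)} = - 176 \sqrt{0^{2} + 4^{2}} - 2 = - 176 \sqrt{0 + 16} - 2 = - 176 \sqrt{16} - 2 = \left(-176\right) 4 - 2 = -704 - 2 = -706$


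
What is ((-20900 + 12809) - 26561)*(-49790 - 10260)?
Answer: 2080852600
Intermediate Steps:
((-20900 + 12809) - 26561)*(-49790 - 10260) = (-8091 - 26561)*(-60050) = -34652*(-60050) = 2080852600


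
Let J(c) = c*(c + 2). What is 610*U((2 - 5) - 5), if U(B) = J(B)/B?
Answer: -3660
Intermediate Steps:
J(c) = c*(2 + c)
U(B) = 2 + B (U(B) = (B*(2 + B))/B = 2 + B)
610*U((2 - 5) - 5) = 610*(2 + ((2 - 5) - 5)) = 610*(2 + (-3 - 5)) = 610*(2 - 8) = 610*(-6) = -3660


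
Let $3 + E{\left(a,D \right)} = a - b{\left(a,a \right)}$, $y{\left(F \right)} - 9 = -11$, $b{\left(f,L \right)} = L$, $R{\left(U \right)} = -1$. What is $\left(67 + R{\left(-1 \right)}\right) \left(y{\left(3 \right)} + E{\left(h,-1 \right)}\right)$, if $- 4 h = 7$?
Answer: $-330$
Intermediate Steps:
$h = - \frac{7}{4}$ ($h = \left(- \frac{1}{4}\right) 7 = - \frac{7}{4} \approx -1.75$)
$y{\left(F \right)} = -2$ ($y{\left(F \right)} = 9 - 11 = -2$)
$E{\left(a,D \right)} = -3$ ($E{\left(a,D \right)} = -3 + \left(a - a\right) = -3 + 0 = -3$)
$\left(67 + R{\left(-1 \right)}\right) \left(y{\left(3 \right)} + E{\left(h,-1 \right)}\right) = \left(67 - 1\right) \left(-2 - 3\right) = 66 \left(-5\right) = -330$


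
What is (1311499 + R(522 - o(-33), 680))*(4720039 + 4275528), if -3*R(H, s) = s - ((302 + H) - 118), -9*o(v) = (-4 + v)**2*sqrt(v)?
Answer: 35393265259541/3 + 12314931223*I*sqrt(33)/27 ≈ 1.1798e+13 + 2.6201e+9*I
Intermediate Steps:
o(v) = -sqrt(v)*(-4 + v)**2/9 (o(v) = -(-4 + v)**2*sqrt(v)/9 = -sqrt(v)*(-4 + v)**2/9)
R(H, s) = 184/3 - s/3 + H/3 (R(H, s) = -(s - ((302 + H) - 118))/3 = -(s - (184 + H))/3 = -(s + (-184 - H))/3 = -(-184 + s - H)/3 = 184/3 - s/3 + H/3)
(1311499 + R(522 - o(-33), 680))*(4720039 + 4275528) = (1311499 + (184/3 - 1/3*680 + (522 - (-1)*sqrt(-33)*(-4 - 33)**2/9)/3))*(4720039 + 4275528) = (1311499 + (184/3 - 680/3 + (522 - (-1)*I*sqrt(33)*(-37)**2/9)/3))*8995567 = (1311499 + (184/3 - 680/3 + (522 - (-1)*I*sqrt(33)*1369/9)/3))*8995567 = (1311499 + (184/3 - 680/3 + (522 - (-1369)*I*sqrt(33)/9)/3))*8995567 = (1311499 + (184/3 - 680/3 + (522 + 1369*I*sqrt(33)/9)/3))*8995567 = (1311499 + (184/3 - 680/3 + (174 + 1369*I*sqrt(33)/27)))*8995567 = (1311499 + (26/3 + 1369*I*sqrt(33)/27))*8995567 = (3934523/3 + 1369*I*sqrt(33)/27)*8995567 = 35393265259541/3 + 12314931223*I*sqrt(33)/27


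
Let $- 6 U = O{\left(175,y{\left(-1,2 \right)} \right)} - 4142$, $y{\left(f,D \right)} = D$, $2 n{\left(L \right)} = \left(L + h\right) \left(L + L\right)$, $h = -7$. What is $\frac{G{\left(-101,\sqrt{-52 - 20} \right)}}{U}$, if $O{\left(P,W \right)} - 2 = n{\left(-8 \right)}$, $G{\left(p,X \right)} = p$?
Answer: $- \frac{101}{670} \approx -0.15075$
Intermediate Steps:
$n{\left(L \right)} = L \left(-7 + L\right)$ ($n{\left(L \right)} = \frac{\left(L - 7\right) \left(L + L\right)}{2} = \frac{\left(-7 + L\right) 2 L}{2} = \frac{2 L \left(-7 + L\right)}{2} = L \left(-7 + L\right)$)
$O{\left(P,W \right)} = 122$ ($O{\left(P,W \right)} = 2 - 8 \left(-7 - 8\right) = 2 - -120 = 2 + 120 = 122$)
$U = 670$ ($U = - \frac{122 - 4142}{6} = \left(- \frac{1}{6}\right) \left(-4020\right) = 670$)
$\frac{G{\left(-101,\sqrt{-52 - 20} \right)}}{U} = - \frac{101}{670}$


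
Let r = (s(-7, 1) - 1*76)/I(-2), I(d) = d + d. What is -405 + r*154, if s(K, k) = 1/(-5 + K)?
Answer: 60581/24 ≈ 2524.2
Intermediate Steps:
I(d) = 2*d
r = 913/48 (r = (1/(-5 - 7) - 1*76)/((2*(-2))) = (1/(-12) - 76)/(-4) = (-1/12 - 76)*(-1/4) = -913/12*(-1/4) = 913/48 ≈ 19.021)
-405 + r*154 = -405 + (913/48)*154 = -405 + 70301/24 = 60581/24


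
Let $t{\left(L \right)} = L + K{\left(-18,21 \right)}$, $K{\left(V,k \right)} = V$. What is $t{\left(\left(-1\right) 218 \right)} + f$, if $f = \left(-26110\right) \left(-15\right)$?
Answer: $391414$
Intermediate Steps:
$t{\left(L \right)} = -18 + L$ ($t{\left(L \right)} = L - 18 = -18 + L$)
$f = 391650$
$t{\left(\left(-1\right) 218 \right)} + f = \left(-18 - 218\right) + 391650 = -236 + 391650 = 391414$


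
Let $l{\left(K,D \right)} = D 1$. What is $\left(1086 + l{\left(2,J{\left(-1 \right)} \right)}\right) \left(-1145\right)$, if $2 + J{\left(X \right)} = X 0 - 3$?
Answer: $-1237745$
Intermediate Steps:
$J{\left(X \right)} = -5$ ($J{\left(X \right)} = -2 + \left(X 0 - 3\right) = -2 + \left(0 - 3\right) = -2 - 3 = -5$)
$l{\left(K,D \right)} = D$
$\left(1086 + l{\left(2,J{\left(-1 \right)} \right)}\right) \left(-1145\right) = \left(1086 - 5\right) \left(-1145\right) = 1081 \left(-1145\right) = -1237745$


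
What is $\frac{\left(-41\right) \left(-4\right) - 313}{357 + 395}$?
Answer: $- \frac{149}{752} \approx -0.19814$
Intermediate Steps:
$\frac{\left(-41\right) \left(-4\right) - 313}{357 + 395} = \frac{164 - 313}{752} = \left(-149\right) \frac{1}{752} = - \frac{149}{752}$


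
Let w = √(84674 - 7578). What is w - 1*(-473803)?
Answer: 473803 + 2*√19274 ≈ 4.7408e+5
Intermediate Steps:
w = 2*√19274 (w = √77096 = 2*√19274 ≈ 277.66)
w - 1*(-473803) = 2*√19274 - 1*(-473803) = 2*√19274 + 473803 = 473803 + 2*√19274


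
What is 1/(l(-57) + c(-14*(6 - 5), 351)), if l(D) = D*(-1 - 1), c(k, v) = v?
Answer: 1/465 ≈ 0.0021505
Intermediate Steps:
l(D) = -2*D (l(D) = D*(-2) = -2*D)
1/(l(-57) + c(-14*(6 - 5), 351)) = 1/(-2*(-57) + 351) = 1/(114 + 351) = 1/465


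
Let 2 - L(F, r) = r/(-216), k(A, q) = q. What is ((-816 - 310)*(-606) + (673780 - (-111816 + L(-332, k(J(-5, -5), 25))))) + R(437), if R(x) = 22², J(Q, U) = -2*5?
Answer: 317181719/216 ≈ 1.4684e+6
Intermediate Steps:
J(Q, U) = -10
R(x) = 484
L(F, r) = 2 + r/216 (L(F, r) = 2 - r/(-216) = 2 - r*(-1)/216 = 2 - (-1)*r/216 = 2 + r/216)
((-816 - 310)*(-606) + (673780 - (-111816 + L(-332, k(J(-5, -5), 25))))) + R(437) = ((-816 - 310)*(-606) + (673780 - (-111816 + (2 + (1/216)*25)))) + 484 = (-1126*(-606) + (673780 - (-111816 + (2 + 25/216)))) + 484 = (682356 + (673780 - (-111816 + 457/216))) + 484 = (682356 + (673780 - 1*(-24151799/216))) + 484 = (682356 + (673780 + 24151799/216)) + 484 = (682356 + 169688279/216) + 484 = 317077175/216 + 484 = 317181719/216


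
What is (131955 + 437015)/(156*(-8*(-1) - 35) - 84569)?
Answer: -568970/88781 ≈ -6.4087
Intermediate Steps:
(131955 + 437015)/(156*(-8*(-1) - 35) - 84569) = 568970/(156*(8 - 35) - 84569) = 568970/(156*(-27) - 84569) = 568970/(-4212 - 84569) = 568970/(-88781) = 568970*(-1/88781) = -568970/88781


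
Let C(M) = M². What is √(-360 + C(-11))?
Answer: I*√239 ≈ 15.46*I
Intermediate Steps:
√(-360 + C(-11)) = √(-360 + (-11)²) = √(-360 + 121) = √(-239) = I*√239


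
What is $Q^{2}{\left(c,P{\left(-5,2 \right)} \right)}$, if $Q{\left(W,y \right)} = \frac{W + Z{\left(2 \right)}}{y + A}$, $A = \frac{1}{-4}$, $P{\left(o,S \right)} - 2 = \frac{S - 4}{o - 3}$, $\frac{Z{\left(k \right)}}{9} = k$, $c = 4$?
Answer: $121$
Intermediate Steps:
$Z{\left(k \right)} = 9 k$
$P{\left(o,S \right)} = 2 + \frac{-4 + S}{-3 + o}$ ($P{\left(o,S \right)} = 2 + \frac{S - 4}{o - 3} = 2 + \frac{-4 + S}{-3 + o}$)
$A = - \frac{1}{4} \approx -0.25$
$Q{\left(W,y \right)} = \frac{18 + W}{- \frac{1}{4} + y}$ ($Q{\left(W,y \right)} = \frac{W + 9 \cdot 2}{y - \frac{1}{4}} = \frac{W + 18}{- \frac{1}{4} + y} = \frac{18 + W}{- \frac{1}{4} + y}$)
$Q^{2}{\left(c,P{\left(-5,2 \right)} \right)} = \left(\frac{4 \left(18 + 4\right)}{-1 + 4 \frac{-10 + 2 + 2 \left(-5\right)}{-3 - 5}}\right)^{2} = \left(4 \frac{1}{-1 + 4 \frac{-10 + 2 - 10}{-8}} \cdot 22\right)^{2} = \left(4 \frac{1}{-1 + 4 \left(\left(- \frac{1}{8}\right) \left(-18\right)\right)} 22\right)^{2} = \left(4 \frac{1}{-1 + 4 \cdot \frac{9}{4}} \cdot 22\right)^{2} = \left(4 \frac{1}{-1 + 9} \cdot 22\right)^{2} = \left(4 \cdot \frac{1}{8} \cdot 22\right)^{2} = 11^{2} = 121$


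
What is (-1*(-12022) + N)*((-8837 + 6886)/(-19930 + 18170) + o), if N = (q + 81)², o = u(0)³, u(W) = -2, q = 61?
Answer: -17744727/80 ≈ -2.2181e+5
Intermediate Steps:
o = -8 (o = (-2)³ = -8)
N = 20164 (N = (61 + 81)² = 142² = 20164)
(-1*(-12022) + N)*((-8837 + 6886)/(-19930 + 18170) + o) = (-1*(-12022) + 20164)*((-8837 + 6886)/(-19930 + 18170) - 8) = (12022 + 20164)*(-1951/(-1760) - 8) = 32186*(-1951*(-1/1760) - 8) = 32186*(1951/1760 - 8) = 32186*(-12129/1760) = -17744727/80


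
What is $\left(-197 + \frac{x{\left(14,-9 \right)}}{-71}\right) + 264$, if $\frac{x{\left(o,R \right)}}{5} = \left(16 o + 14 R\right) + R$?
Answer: $\frac{4312}{71} \approx 60.732$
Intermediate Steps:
$x{\left(o,R \right)} = 75 R + 80 o$ ($x{\left(o,R \right)} = 5 \left(\left(16 o + 14 R\right) + R\right) = 5 \left(\left(14 R + 16 o\right) + R\right) = 5 \left(15 R + 16 o\right) = 75 R + 80 o$)
$\left(-197 + \frac{x{\left(14,-9 \right)}}{-71}\right) + 264 = \left(-197 + \frac{75 \left(-9\right) + 80 \cdot 14}{-71}\right) + 264 = \left(-197 + \left(-675 + 1120\right) \left(- \frac{1}{71}\right)\right) + 264 = \left(-197 + 445 \left(- \frac{1}{71}\right)\right) + 264 = \left(-197 - \frac{445}{71}\right) + 264 = - \frac{14432}{71} + 264 = \frac{4312}{71}$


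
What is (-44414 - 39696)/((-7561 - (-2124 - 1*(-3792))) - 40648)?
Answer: 84110/49877 ≈ 1.6863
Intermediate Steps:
(-44414 - 39696)/((-7561 - (-2124 - 1*(-3792))) - 40648) = -84110/((-7561 - (-2124 + 3792)) - 40648) = -84110/((-7561 - 1*1668) - 40648) = -84110/((-7561 - 1668) - 40648) = -84110/(-9229 - 40648) = -84110/(-49877) = -84110*(-1/49877) = 84110/49877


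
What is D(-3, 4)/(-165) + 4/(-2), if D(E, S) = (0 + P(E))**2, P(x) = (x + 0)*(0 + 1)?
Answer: -113/55 ≈ -2.0545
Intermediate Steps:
P(x) = x (P(x) = x*1 = x)
D(E, S) = E**2 (D(E, S) = (0 + E)**2 = E**2)
D(-3, 4)/(-165) + 4/(-2) = (-3)**2/(-165) + 4/(-2) = 9*(-1/165) + 4*(-1/2) = -3/55 - 2 = -113/55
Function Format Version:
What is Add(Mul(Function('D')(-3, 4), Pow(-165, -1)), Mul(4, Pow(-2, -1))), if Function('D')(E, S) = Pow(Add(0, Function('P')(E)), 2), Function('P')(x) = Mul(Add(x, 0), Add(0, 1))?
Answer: Rational(-113, 55) ≈ -2.0545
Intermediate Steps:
Function('P')(x) = x (Function('P')(x) = Mul(x, 1) = x)
Function('D')(E, S) = Pow(E, 2) (Function('D')(E, S) = Pow(Add(0, E), 2) = Pow(E, 2))
Add(Mul(Function('D')(-3, 4), Pow(-165, -1)), Mul(4, Pow(-2, -1))) = Add(Mul(Pow(-3, 2), Pow(-165, -1)), Mul(4, Pow(-2, -1))) = Add(Mul(9, Rational(-1, 165)), Mul(4, Rational(-1, 2))) = Add(Rational(-3, 55), -2) = Rational(-113, 55)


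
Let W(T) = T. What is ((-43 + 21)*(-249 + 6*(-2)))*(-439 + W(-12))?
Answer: -2589642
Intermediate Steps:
((-43 + 21)*(-249 + 6*(-2)))*(-439 + W(-12)) = ((-43 + 21)*(-249 + 6*(-2)))*(-439 - 12) = -22*(-249 - 12)*(-451) = -22*(-261)*(-451) = 5742*(-451) = -2589642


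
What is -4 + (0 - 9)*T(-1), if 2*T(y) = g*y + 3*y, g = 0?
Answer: 19/2 ≈ 9.5000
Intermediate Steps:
T(y) = 3*y/2 (T(y) = (0*y + 3*y)/2 = (0 + 3*y)/2 = (3*y)/2 = 3*y/2)
-4 + (0 - 9)*T(-1) = -4 + (0 - 9)*((3/2)*(-1)) = -4 - 9*(-3/2) = -4 + 27/2 = 19/2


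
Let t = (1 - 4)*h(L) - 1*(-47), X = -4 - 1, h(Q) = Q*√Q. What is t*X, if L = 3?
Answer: -235 + 45*√3 ≈ -157.06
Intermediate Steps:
h(Q) = Q^(3/2)
X = -5
t = 47 - 9*√3 (t = (1 - 4)*3^(3/2) - 1*(-47) = -9*√3 + 47 = 47 - 9*√3 ≈ 31.412)
t*X = (47 - 9*√3)*(-5) = -235 + 45*√3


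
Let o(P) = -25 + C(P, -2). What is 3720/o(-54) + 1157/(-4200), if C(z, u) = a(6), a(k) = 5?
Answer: -782357/4200 ≈ -186.28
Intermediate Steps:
C(z, u) = 5
o(P) = -20 (o(P) = -25 + 5 = -20)
3720/o(-54) + 1157/(-4200) = 3720/(-20) + 1157/(-4200) = 3720*(-1/20) + 1157*(-1/4200) = -186 - 1157/4200 = -782357/4200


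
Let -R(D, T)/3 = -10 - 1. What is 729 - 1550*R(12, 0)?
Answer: -50421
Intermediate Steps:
R(D, T) = 33 (R(D, T) = -3*(-10 - 1) = -3*(-11) = 33)
729 - 1550*R(12, 0) = 729 - 1550*33 = 729 - 51150 = -50421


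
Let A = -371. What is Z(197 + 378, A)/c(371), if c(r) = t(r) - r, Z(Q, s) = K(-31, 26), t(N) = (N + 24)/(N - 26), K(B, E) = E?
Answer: -897/12760 ≈ -0.070298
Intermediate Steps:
t(N) = (24 + N)/(-26 + N)
Z(Q, s) = 26
c(r) = -r + (24 + r)/(-26 + r) (c(r) = (24 + r)/(-26 + r) - r = -r + (24 + r)/(-26 + r))
Z(197 + 378, A)/c(371) = 26/(((24 + 371 - 1*371*(-26 + 371))/(-26 + 371))) = 26/(((24 + 371 - 1*371*345)/345)) = 26/(((24 + 371 - 127995)/345)) = 26/(((1/345)*(-127600))) = 26/(-25520/69) = 26*(-69/25520) = -897/12760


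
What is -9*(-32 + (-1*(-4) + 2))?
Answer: 234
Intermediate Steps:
-9*(-32 + (-1*(-4) + 2)) = -9*(-32 + (4 + 2)) = -9*(-32 + 6) = -9*(-26) = 234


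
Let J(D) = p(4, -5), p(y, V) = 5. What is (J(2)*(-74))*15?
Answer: -5550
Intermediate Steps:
J(D) = 5
(J(2)*(-74))*15 = (5*(-74))*15 = -370*15 = -5550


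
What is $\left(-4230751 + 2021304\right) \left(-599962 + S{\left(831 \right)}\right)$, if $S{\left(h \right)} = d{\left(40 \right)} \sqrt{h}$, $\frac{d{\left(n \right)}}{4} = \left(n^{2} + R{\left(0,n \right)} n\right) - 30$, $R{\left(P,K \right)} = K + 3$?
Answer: $1325584241014 - 29076322520 \sqrt{831} \approx 4.874 \cdot 10^{11}$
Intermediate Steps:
$R{\left(P,K \right)} = 3 + K$
$d{\left(n \right)} = -120 + 4 n^{2} + 4 n \left(3 + n\right)$ ($d{\left(n \right)} = 4 \left(\left(n^{2} + \left(3 + n\right) n\right) - 30\right) = 4 \left(\left(n^{2} + n \left(3 + n\right)\right) - 30\right) = 4 \left(-30 + n^{2} + n \left(3 + n\right)\right) = -120 + 4 n^{2} + 4 n \left(3 + n\right)$)
$S{\left(h \right)} = 13160 \sqrt{h}$ ($S{\left(h \right)} = \left(-120 + 8 \cdot 40^{2} + 12 \cdot 40\right) \sqrt{h} = \left(-120 + 8 \cdot 1600 + 480\right) \sqrt{h} = \left(-120 + 12800 + 480\right) \sqrt{h} = 13160 \sqrt{h}$)
$\left(-4230751 + 2021304\right) \left(-599962 + S{\left(831 \right)}\right) = \left(-4230751 + 2021304\right) \left(-599962 + 13160 \sqrt{831}\right) = - 2209447 \left(-599962 + 13160 \sqrt{831}\right) = 1325584241014 - 29076322520 \sqrt{831}$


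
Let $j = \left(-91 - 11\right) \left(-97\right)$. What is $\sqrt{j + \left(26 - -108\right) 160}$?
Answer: $\sqrt{31334} \approx 177.01$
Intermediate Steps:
$j = 9894$ ($j = \left(-102\right) \left(-97\right) = 9894$)
$\sqrt{j + \left(26 - -108\right) 160} = \sqrt{9894 + \left(26 - -108\right) 160} = \sqrt{9894 + \left(26 + 108\right) 160} = \sqrt{9894 + 134 \cdot 160} = \sqrt{9894 + 21440} = \sqrt{31334}$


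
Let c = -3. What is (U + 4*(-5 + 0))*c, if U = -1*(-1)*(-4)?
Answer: 72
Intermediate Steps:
U = -4 (U = 1*(-4) = -4)
(U + 4*(-5 + 0))*c = (-4 + 4*(-5 + 0))*(-3) = (-4 + 4*(-5))*(-3) = (-4 - 20)*(-3) = -24*(-3) = 72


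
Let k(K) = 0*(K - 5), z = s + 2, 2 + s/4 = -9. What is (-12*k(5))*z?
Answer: 0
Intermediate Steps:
s = -44 (s = -8 + 4*(-9) = -8 - 36 = -44)
z = -42 (z = -44 + 2 = -42)
k(K) = 0 (k(K) = 0*(-5 + K) = 0)
(-12*k(5))*z = -12*0*(-42) = 0*(-42) = 0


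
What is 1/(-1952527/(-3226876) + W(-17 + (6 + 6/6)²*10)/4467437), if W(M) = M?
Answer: 14415865236812/8724317675647 ≈ 1.6524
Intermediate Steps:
1/(-1952527/(-3226876) + W(-17 + (6 + 6/6)²*10)/4467437) = 1/(-1952527/(-3226876) + (-17 + (6 + 6/6)²*10)/4467437) = 1/(-1952527*(-1/3226876) + (-17 + (6 + 6*(⅙))²*10)*(1/4467437)) = 1/(1952527/3226876 + (-17 + (6 + 1)²*10)*(1/4467437)) = 1/(1952527/3226876 + (-17 + 7²*10)*(1/4467437)) = 1/(1952527/3226876 + (-17 + 49*10)*(1/4467437)) = 1/(1952527/3226876 + (-17 + 490)*(1/4467437)) = 1/(1952527/3226876 + 473*(1/4467437)) = 1/(1952527/3226876 + 473/4467437) = 1/(8724317675647/14415865236812) = 14415865236812/8724317675647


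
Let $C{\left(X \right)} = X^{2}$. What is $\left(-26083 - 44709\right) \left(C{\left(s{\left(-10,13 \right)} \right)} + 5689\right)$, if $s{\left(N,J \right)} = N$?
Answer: $-409814888$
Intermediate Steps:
$\left(-26083 - 44709\right) \left(C{\left(s{\left(-10,13 \right)} \right)} + 5689\right) = \left(-26083 - 44709\right) \left(\left(-10\right)^{2} + 5689\right) = - 70792 \left(100 + 5689\right) = \left(-70792\right) 5789 = -409814888$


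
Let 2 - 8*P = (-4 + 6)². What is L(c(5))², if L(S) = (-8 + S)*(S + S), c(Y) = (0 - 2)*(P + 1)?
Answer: 3249/4 ≈ 812.25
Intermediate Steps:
P = -¼ (P = ¼ - (-4 + 6)²/8 = ¼ - ⅛*2² = ¼ - ⅛*4 = ¼ - ½ = -¼ ≈ -0.25000)
c(Y) = -3/2 (c(Y) = (0 - 2)*(-¼ + 1) = -2*¾ = -3/2)
L(S) = 2*S*(-8 + S) (L(S) = (-8 + S)*(2*S) = 2*S*(-8 + S))
L(c(5))² = (2*(-3/2)*(-8 - 3/2))² = (2*(-3/2)*(-19/2))² = (57/2)² = 3249/4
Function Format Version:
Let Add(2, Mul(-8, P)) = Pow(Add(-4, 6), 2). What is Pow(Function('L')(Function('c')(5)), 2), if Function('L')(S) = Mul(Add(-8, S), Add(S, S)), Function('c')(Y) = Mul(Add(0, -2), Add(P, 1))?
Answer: Rational(3249, 4) ≈ 812.25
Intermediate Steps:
P = Rational(-1, 4) (P = Add(Rational(1, 4), Mul(Rational(-1, 8), Pow(Add(-4, 6), 2))) = Add(Rational(1, 4), Mul(Rational(-1, 8), Pow(2, 2))) = Add(Rational(1, 4), Mul(Rational(-1, 8), 4)) = Add(Rational(1, 4), Rational(-1, 2)) = Rational(-1, 4) ≈ -0.25000)
Function('c')(Y) = Rational(-3, 2) (Function('c')(Y) = Mul(Add(0, -2), Add(Rational(-1, 4), 1)) = Mul(-2, Rational(3, 4)) = Rational(-3, 2))
Function('L')(S) = Mul(2, S, Add(-8, S)) (Function('L')(S) = Mul(Add(-8, S), Mul(2, S)) = Mul(2, S, Add(-8, S)))
Pow(Function('L')(Function('c')(5)), 2) = Pow(Mul(2, Rational(-3, 2), Add(-8, Rational(-3, 2))), 2) = Pow(Mul(2, Rational(-3, 2), Rational(-19, 2)), 2) = Pow(Rational(57, 2), 2) = Rational(3249, 4)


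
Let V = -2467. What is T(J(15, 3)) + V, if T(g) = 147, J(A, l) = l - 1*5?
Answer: -2320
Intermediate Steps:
J(A, l) = -5 + l (J(A, l) = l - 5 = -5 + l)
T(J(15, 3)) + V = 147 - 2467 = -2320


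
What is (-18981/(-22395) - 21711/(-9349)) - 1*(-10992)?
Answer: 767356036458/69790285 ≈ 10995.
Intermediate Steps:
(-18981/(-22395) - 21711/(-9349)) - 1*(-10992) = (-18981*(-1/22395) - 21711*(-1/9349)) + 10992 = (6327/7465 + 21711/9349) + 10992 = 221223738/69790285 + 10992 = 767356036458/69790285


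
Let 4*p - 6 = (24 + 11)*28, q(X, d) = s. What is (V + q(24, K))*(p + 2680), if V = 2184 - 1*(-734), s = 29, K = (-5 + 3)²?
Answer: 17248791/2 ≈ 8.6244e+6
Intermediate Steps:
K = 4 (K = (-2)² = 4)
q(X, d) = 29
V = 2918 (V = 2184 + 734 = 2918)
p = 493/2 (p = 3/2 + ((24 + 11)*28)/4 = 3/2 + (35*28)/4 = 3/2 + (¼)*980 = 3/2 + 245 = 493/2 ≈ 246.50)
(V + q(24, K))*(p + 2680) = (2918 + 29)*(493/2 + 2680) = 2947*(5853/2) = 17248791/2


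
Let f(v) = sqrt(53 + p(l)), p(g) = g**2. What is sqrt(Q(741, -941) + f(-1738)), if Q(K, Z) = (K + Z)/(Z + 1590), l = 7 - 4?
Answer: sqrt(-129800 + 421201*sqrt(62))/649 ≈ 2.7506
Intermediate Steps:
l = 3
Q(K, Z) = (K + Z)/(1590 + Z)
f(v) = sqrt(62) (f(v) = sqrt(53 + 3**2) = sqrt(53 + 9) = sqrt(62))
sqrt(Q(741, -941) + f(-1738)) = sqrt((741 - 941)/(1590 - 941) + sqrt(62)) = sqrt(-200/649 + sqrt(62))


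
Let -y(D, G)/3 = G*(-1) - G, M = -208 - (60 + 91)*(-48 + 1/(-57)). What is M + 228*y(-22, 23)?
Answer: 2194879/57 ≈ 38507.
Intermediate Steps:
M = 401431/57 (M = -208 - 151*(-48 - 1/57) = -208 - 151*(-2737)/57 = -208 - 1*(-413287/57) = -208 + 413287/57 = 401431/57 ≈ 7042.6)
y(D, G) = 6*G (y(D, G) = -3*(G*(-1) - G) = -3*(-G - G) = -(-6)*G = 6*G)
M + 228*y(-22, 23) = 401431/57 + 228*(6*23) = 401431/57 + 228*138 = 401431/57 + 31464 = 2194879/57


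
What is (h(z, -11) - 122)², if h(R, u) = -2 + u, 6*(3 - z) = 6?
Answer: 18225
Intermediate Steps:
z = 2 (z = 3 - ⅙*6 = 3 - 1 = 2)
(h(z, -11) - 122)² = ((-2 - 11) - 122)² = (-13 - 122)² = (-135)² = 18225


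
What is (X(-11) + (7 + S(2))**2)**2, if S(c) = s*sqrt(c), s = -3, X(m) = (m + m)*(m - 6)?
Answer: 198009 - 37044*sqrt(2) ≈ 1.4562e+5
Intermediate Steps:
X(m) = 2*m*(-6 + m) (X(m) = (2*m)*(-6 + m) = 2*m*(-6 + m))
S(c) = -3*sqrt(c)
(X(-11) + (7 + S(2))**2)**2 = (2*(-11)*(-6 - 11) + (7 - 3*sqrt(2))**2)**2 = (2*(-11)*(-17) + (7 - 3*sqrt(2))**2)**2 = (374 + (7 - 3*sqrt(2))**2)**2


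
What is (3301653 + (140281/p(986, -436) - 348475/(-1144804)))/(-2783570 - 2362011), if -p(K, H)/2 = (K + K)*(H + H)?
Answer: -112061908108903765/174646931371404352 ≈ -0.64165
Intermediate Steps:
p(K, H) = -8*H*K (p(K, H) = -2*(K + K)*(H + H) = -2*2*K*2*H = -8*H*K)
(3301653 + (140281/p(986, -436) - 348475/(-1144804)))/(-2783570 - 2362011) = (3301653 + (140281/((-8*(-436)*986)) - 348475/(-1144804)))/(-2783570 - 2362011) = (3301653 + (140281/3439168 - 348475*(-1/1144804)))/(-5145581) = (3301653 + (140281*(1/3439168) + 348475/1144804))*(-1/5145581) = (3301653 + (140281/3439168 + 348475/1144804))*(-1/5145581) = (3301653 + 11716019989/33941148992)*(-1/5145581) = (112061908108903765/33941148992)*(-1/5145581) = -112061908108903765/174646931371404352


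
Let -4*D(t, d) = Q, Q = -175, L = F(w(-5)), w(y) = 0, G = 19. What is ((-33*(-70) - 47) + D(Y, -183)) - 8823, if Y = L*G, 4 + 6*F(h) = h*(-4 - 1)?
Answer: -26065/4 ≈ -6516.3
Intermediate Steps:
F(h) = -⅔ - 5*h/6 (F(h) = -⅔ + (h*(-4 - 1))/6 = -⅔ + (h*(-5))/6 = -⅔ + (-5*h)/6 = -⅔ - 5*h/6)
L = -⅔ (L = -⅔ - ⅚*0 = -⅔ + 0 = -⅔ ≈ -0.66667)
Y = -38/3 (Y = -⅔*19 = -38/3 ≈ -12.667)
D(t, d) = 175/4 (D(t, d) = -¼*(-175) = 175/4)
((-33*(-70) - 47) + D(Y, -183)) - 8823 = ((-33*(-70) - 47) + 175/4) - 8823 = ((2310 - 47) + 175/4) - 8823 = (2263 + 175/4) - 8823 = 9227/4 - 8823 = -26065/4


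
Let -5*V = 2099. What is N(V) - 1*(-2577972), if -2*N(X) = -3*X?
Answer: 25773423/10 ≈ 2.5773e+6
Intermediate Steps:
V = -2099/5 (V = -⅕*2099 = -2099/5 ≈ -419.80)
N(X) = 3*X/2 (N(X) = -(-3)*X/2 = 3*X/2)
N(V) - 1*(-2577972) = (3/2)*(-2099/5) - 1*(-2577972) = -6297/10 + 2577972 = 25773423/10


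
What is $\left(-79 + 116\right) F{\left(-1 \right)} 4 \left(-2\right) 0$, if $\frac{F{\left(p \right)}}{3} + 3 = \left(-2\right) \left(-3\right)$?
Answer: $0$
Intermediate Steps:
$F{\left(p \right)} = 9$ ($F{\left(p \right)} = -9 + 3 \left(\left(-2\right) \left(-3\right)\right) = -9 + 3 \cdot 6 = -9 + 18 = 9$)
$\left(-79 + 116\right) F{\left(-1 \right)} 4 \left(-2\right) 0 = \left(-79 + 116\right) 9 \cdot 4 \left(-2\right) 0 = 37 \cdot 9 \left(-8\right) 0 = 37 \left(\left(-72\right) 0\right) = 37 \cdot 0 = 0$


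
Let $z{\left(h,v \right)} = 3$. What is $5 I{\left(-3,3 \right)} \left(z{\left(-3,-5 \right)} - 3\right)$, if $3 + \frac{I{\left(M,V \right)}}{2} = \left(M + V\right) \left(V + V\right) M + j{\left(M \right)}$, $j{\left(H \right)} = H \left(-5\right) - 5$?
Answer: $0$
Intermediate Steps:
$j{\left(H \right)} = -5 - 5 H$ ($j{\left(H \right)} = - 5 H - 5 = -5 - 5 H$)
$I{\left(M,V \right)} = -16 - 10 M + 4 M V \left(M + V\right)$ ($I{\left(M,V \right)} = -6 + 2 \left(\left(M + V\right) \left(V + V\right) M - \left(5 + 5 M\right)\right) = -6 + 2 \left(\left(M + V\right) 2 V M - \left(5 + 5 M\right)\right) = -6 + 2 \left(2 V \left(M + V\right) M - \left(5 + 5 M\right)\right) = -6 + 2 \left(2 M V \left(M + V\right) - \left(5 + 5 M\right)\right) = -6 + 2 \left(-5 - 5 M + 2 M V \left(M + V\right)\right) = -6 - \left(10 + 10 M - 4 M V \left(M + V\right)\right) = -16 - 10 M + 4 M V \left(M + V\right)$)
$5 I{\left(-3,3 \right)} \left(z{\left(-3,-5 \right)} - 3\right) = 5 \left(-16 - -30 + 4 \left(-3\right) 3^{2} + 4 \cdot 3 \left(-3\right)^{2}\right) \left(3 - 3\right) = 5 \left(-16 + 30 + 4 \left(-3\right) 9 + 4 \cdot 3 \cdot 9\right) 0 = 5 \left(-16 + 30 - 108 + 108\right) 0 = 5 \cdot 14 \cdot 0 = 5 \cdot 0 = 0$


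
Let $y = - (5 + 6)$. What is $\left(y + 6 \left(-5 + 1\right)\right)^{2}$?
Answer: $1225$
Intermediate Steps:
$y = -11$ ($y = \left(-1\right) 11 = -11$)
$\left(y + 6 \left(-5 + 1\right)\right)^{2} = \left(-11 + 6 \left(-5 + 1\right)\right)^{2} = \left(-11 + 6 \left(-4\right)\right)^{2} = \left(-11 - 24\right)^{2} = \left(-35\right)^{2} = 1225$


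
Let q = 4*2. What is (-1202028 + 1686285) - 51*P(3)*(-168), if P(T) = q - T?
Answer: 527097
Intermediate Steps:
q = 8
P(T) = 8 - T
(-1202028 + 1686285) - 51*P(3)*(-168) = (-1202028 + 1686285) - 51*(8 - 1*3)*(-168) = 484257 - 51*(8 - 3)*(-168) = 484257 - 51*5*(-168) = 484257 - 255*(-168) = 484257 + 42840 = 527097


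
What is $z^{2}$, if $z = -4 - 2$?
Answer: $36$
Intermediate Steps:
$z = -6$ ($z = -4 - 2 = -6$)
$z^{2} = \left(-6\right)^{2} = 36$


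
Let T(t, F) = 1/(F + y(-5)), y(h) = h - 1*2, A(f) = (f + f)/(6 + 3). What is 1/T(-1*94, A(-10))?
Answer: -83/9 ≈ -9.2222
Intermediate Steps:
A(f) = 2*f/9 (A(f) = (2*f)/9 = (2*f)*(1/9) = 2*f/9)
y(h) = -2 + h (y(h) = h - 2 = -2 + h)
T(t, F) = 1/(-7 + F) (T(t, F) = 1/(F + (-2 - 5)) = 1/(F - 7) = 1/(-7 + F))
1/T(-1*94, A(-10)) = 1/(1/(-7 + (2/9)*(-10))) = 1/(1/(-7 - 20/9)) = 1/(1/(-83/9)) = 1/(-9/83) = -83/9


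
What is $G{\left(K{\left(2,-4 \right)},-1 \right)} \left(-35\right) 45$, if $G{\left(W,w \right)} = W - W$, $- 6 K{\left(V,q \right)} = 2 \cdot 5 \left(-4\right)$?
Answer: $0$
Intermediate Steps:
$K{\left(V,q \right)} = \frac{20}{3}$ ($K{\left(V,q \right)} = - \frac{2 \cdot 5 \left(-4\right)}{6} = - \frac{10 \left(-4\right)}{6} = \left(- \frac{1}{6}\right) \left(-40\right) = \frac{20}{3}$)
$G{\left(W,w \right)} = 0$
$G{\left(K{\left(2,-4 \right)},-1 \right)} \left(-35\right) 45 = 0 \left(-35\right) 45 = 0 \cdot 45 = 0$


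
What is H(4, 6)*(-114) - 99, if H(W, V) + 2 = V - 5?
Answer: 15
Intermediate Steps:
H(W, V) = -7 + V (H(W, V) = -2 + (V - 5) = -2 + (-5 + V) = -7 + V)
H(4, 6)*(-114) - 99 = (-7 + 6)*(-114) - 99 = -1*(-114) - 99 = 114 - 99 = 15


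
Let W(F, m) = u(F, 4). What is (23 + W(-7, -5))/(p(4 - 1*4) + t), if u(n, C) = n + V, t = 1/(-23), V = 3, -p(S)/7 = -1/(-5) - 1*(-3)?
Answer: -2185/2581 ≈ -0.84657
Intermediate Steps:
p(S) = -112/5 (p(S) = -7*(-1/(-5) - 1*(-3)) = -7*(-1*(-⅕) + 3) = -7*(⅕ + 3) = -7*16/5 = -112/5)
t = -1/23 ≈ -0.043478
u(n, C) = 3 + n (u(n, C) = n + 3 = 3 + n)
W(F, m) = 3 + F
(23 + W(-7, -5))/(p(4 - 1*4) + t) = (23 + (3 - 7))/(-112/5 - 1/23) = (23 - 4)/(-2581/115) = 19*(-115/2581) = -2185/2581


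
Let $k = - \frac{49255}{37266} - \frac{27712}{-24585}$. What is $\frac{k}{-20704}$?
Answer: $\frac{19802087}{2107631796160} \approx 9.3954 \cdot 10^{-6}$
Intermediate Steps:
$k = - \frac{19802087}{101798290}$ ($k = \left(-49255\right) \frac{1}{37266} - - \frac{27712}{24585} = - \frac{49255}{37266} + \frac{27712}{24585} = - \frac{19802087}{101798290} \approx -0.19452$)
$\frac{k}{-20704} = - \frac{19802087}{101798290 \left(-20704\right)} = \left(- \frac{19802087}{101798290}\right) \left(- \frac{1}{20704}\right) = \frac{19802087}{2107631796160}$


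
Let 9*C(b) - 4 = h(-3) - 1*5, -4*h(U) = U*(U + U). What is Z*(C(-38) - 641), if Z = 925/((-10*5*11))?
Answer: 427313/396 ≈ 1079.1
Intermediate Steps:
h(U) = -U**2/2 (h(U) = -U*(U + U)/4 = -U*2*U/4 = -U**2/2)
C(b) = -11/18 (C(b) = 4/9 + (-1/2*(-3)**2 - 1*5)/9 = 4/9 + (-1/2*9 - 5)/9 = 4/9 + (-9/2 - 5)/9 = 4/9 + (1/9)*(-19/2) = 4/9 - 19/18 = -11/18)
Z = -37/22 (Z = 925/((-50*11)) = 925/(-550) = 925*(-1/550) = -37/22 ≈ -1.6818)
Z*(C(-38) - 641) = -37*(-11/18 - 641)/22 = -37/22*(-11549/18) = 427313/396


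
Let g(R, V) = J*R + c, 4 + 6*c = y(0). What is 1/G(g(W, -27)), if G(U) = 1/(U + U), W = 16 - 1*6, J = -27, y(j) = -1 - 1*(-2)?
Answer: -541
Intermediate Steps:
y(j) = 1 (y(j) = -1 + 2 = 1)
c = -½ (c = -⅔ + (⅙)*1 = -⅔ + ⅙ = -½ ≈ -0.50000)
W = 10 (W = 16 - 6 = 10)
g(R, V) = -½ - 27*R (g(R, V) = -27*R - ½ = -½ - 27*R)
G(U) = 1/(2*U)
1/G(g(W, -27)) = 1/(1/(2*(-½ - 27*10))) = 1/(1/(2*(-½ - 270))) = 1/(1/(2*(-541/2))) = 1/((½)*(-2/541)) = 1/(-1/541) = -541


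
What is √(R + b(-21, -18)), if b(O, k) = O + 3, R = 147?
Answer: √129 ≈ 11.358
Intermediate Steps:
b(O, k) = 3 + O
√(R + b(-21, -18)) = √(147 + (3 - 21)) = √(147 - 18) = √129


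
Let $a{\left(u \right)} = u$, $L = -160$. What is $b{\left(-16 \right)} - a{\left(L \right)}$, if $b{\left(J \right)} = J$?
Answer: $144$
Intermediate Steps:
$b{\left(-16 \right)} - a{\left(L \right)} = -16 - -160 = -16 + 160 = 144$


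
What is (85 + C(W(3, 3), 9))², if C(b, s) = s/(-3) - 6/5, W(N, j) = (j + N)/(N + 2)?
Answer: 163216/25 ≈ 6528.6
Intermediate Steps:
W(N, j) = (N + j)/(2 + N)
C(b, s) = -6/5 - s/3 (C(b, s) = s*(-⅓) - 6*⅕ = -s/3 - 6/5 = -6/5 - s/3)
(85 + C(W(3, 3), 9))² = (85 + (-6/5 - ⅓*9))² = (85 + (-6/5 - 3))² = (85 - 21/5)² = (404/5)² = 163216/25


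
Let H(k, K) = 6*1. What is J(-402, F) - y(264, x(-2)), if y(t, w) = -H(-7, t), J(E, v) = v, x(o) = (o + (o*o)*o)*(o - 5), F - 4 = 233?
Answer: 243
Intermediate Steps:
F = 237 (F = 4 + 233 = 237)
H(k, K) = 6
x(o) = (-5 + o)*(o + o**3) (x(o) = (o + o**2*o)*(-5 + o) = (o + o**3)*(-5 + o) = (-5 + o)*(o + o**3))
y(t, w) = -6 (y(t, w) = -1*6 = -6)
J(-402, F) - y(264, x(-2)) = 237 - 1*(-6) = 237 + 6 = 243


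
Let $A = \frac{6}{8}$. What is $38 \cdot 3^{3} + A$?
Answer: $\frac{4107}{4} \approx 1026.8$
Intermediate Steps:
$A = \frac{3}{4}$ ($A = 6 \cdot \frac{1}{8} = \frac{3}{4} \approx 0.75$)
$38 \cdot 3^{3} + A = 38 \cdot 3^{3} + \frac{3}{4} = 38 \cdot 27 + \frac{3}{4} = 1026 + \frac{3}{4} = \frac{4107}{4}$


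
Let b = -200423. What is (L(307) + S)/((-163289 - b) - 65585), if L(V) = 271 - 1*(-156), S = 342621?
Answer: -343048/28451 ≈ -12.057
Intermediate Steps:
L(V) = 427 (L(V) = 271 + 156 = 427)
(L(307) + S)/((-163289 - b) - 65585) = (427 + 342621)/((-163289 - 1*(-200423)) - 65585) = 343048/((-163289 + 200423) - 65585) = 343048/(37134 - 65585) = 343048/(-28451) = 343048*(-1/28451) = -343048/28451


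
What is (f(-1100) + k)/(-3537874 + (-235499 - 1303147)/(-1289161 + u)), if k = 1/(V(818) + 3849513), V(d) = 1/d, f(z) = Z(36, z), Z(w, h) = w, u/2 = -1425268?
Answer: -78212992474606261/7686324485309306207470 ≈ -1.0176e-5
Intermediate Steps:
u = -2850536 (u = 2*(-1425268) = -2850536)
f(z) = 36
k = 818/3148901635 (k = 1/(1/818 + 3849513) = 1/(3148901635/818) = 818/3148901635 ≈ 2.5977e-7)
(f(-1100) + k)/(-3537874 + (-235499 - 1303147)/(-1289161 + u)) = (36 + 818/3148901635)/(-3537874 + (-235499 - 1303147)/(-1289161 - 2850536)) = 113360459678/(3148901635*(-3537874 - 1538646/(-4139697))) = 113360459678/(3148901635*(-3537874 - 1538646*(-1/4139697))) = 113360459678/(3148901635*(-3537874 + 512882/1379899)) = 113360459678/(3148901635*(-4881908281844/1379899)) = (113360459678/3148901635)*(-1379899/4881908281844) = -78212992474606261/7686324485309306207470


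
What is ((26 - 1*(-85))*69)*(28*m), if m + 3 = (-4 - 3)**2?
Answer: 9864792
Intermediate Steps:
m = 46 (m = -3 + (-4 - 3)**2 = -3 + (-7)**2 = -3 + 49 = 46)
((26 - 1*(-85))*69)*(28*m) = ((26 - 1*(-85))*69)*(28*46) = ((26 + 85)*69)*1288 = (111*69)*1288 = 7659*1288 = 9864792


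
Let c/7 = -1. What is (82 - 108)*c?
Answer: 182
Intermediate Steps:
c = -7 (c = 7*(-1) = -7)
(82 - 108)*c = (82 - 108)*(-7) = -26*(-7) = 182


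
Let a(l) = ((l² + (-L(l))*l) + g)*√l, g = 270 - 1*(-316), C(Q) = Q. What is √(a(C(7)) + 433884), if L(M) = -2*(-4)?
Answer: √(433884 + 579*√7) ≈ 659.86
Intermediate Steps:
L(M) = 8
g = 586 (g = 270 + 316 = 586)
a(l) = √l*(586 + l² - 8*l) (a(l) = ((l² + (-1*8)*l) + 586)*√l = ((l² - 8*l) + 586)*√l = (586 + l² - 8*l)*√l = √l*(586 + l² - 8*l))
√(a(C(7)) + 433884) = √(√7*(586 + 7² - 8*7) + 433884) = √(√7*(586 + 49 - 56) + 433884) = √(√7*579 + 433884) = √(579*√7 + 433884) = √(433884 + 579*√7)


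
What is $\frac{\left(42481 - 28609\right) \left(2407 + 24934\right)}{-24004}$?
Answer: $- \frac{5577564}{353} \approx -15800.0$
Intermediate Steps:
$\frac{\left(42481 - 28609\right) \left(2407 + 24934\right)}{-24004} = 13872 \cdot 27341 \left(- \frac{1}{24004}\right) = 379274352 \left(- \frac{1}{24004}\right) = - \frac{5577564}{353}$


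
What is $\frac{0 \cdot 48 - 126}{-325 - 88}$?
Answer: $\frac{18}{59} \approx 0.30508$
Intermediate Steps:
$\frac{0 \cdot 48 - 126}{-325 - 88} = \frac{0 - 126}{-413} = \left(-126\right) \left(- \frac{1}{413}\right) = \frac{18}{59}$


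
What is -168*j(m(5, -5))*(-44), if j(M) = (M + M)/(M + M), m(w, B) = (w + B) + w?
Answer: 7392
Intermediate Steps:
m(w, B) = B + 2*w (m(w, B) = (B + w) + w = B + 2*w)
j(M) = 1 (j(M) = (2*M)/((2*M)) = (2*M)*(1/(2*M)) = 1)
-168*j(m(5, -5))*(-44) = -168*1*(-44) = -168*(-44) = 7392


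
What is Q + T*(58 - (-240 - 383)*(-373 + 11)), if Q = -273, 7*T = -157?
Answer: 35396565/7 ≈ 5.0567e+6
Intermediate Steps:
T = -157/7 (T = (1/7)*(-157) = -157/7 ≈ -22.429)
Q + T*(58 - (-240 - 383)*(-373 + 11)) = -273 - 157*(58 - (-240 - 383)*(-373 + 11))/7 = -273 - 157*(58 - (-623)*(-362))/7 = -273 - 157*(58 - 1*225526)/7 = -273 - 157*(58 - 225526)/7 = -273 - 157/7*(-225468) = -273 + 35398476/7 = 35396565/7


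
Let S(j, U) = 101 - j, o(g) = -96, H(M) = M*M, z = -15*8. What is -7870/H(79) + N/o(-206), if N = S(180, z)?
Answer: -262481/599136 ≈ -0.43810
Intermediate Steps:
z = -120
H(M) = M²
N = -79 (N = 101 - 1*180 = 101 - 180 = -79)
-7870/H(79) + N/o(-206) = -7870/(79²) - 79/(-96) = -7870/6241 - 79*(-1/96) = -7870*1/6241 + 79/96 = -7870/6241 + 79/96 = -262481/599136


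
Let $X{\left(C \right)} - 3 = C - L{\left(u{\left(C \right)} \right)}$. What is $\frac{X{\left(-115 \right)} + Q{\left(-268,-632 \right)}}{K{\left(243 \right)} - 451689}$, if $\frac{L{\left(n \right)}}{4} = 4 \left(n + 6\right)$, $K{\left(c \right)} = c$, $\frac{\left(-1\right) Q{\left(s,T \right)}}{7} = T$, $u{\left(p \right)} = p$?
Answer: $- \frac{3028}{225723} \approx -0.013415$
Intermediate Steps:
$Q{\left(s,T \right)} = - 7 T$
$L{\left(n \right)} = 96 + 16 n$ ($L{\left(n \right)} = 4 \cdot 4 \left(n + 6\right) = 4 \cdot 4 \left(6 + n\right) = 4 \left(24 + 4 n\right) = 96 + 16 n$)
$X{\left(C \right)} = -93 - 15 C$ ($X{\left(C \right)} = 3 - \left(96 + 15 C\right) = -93 - 15 C$)
$\frac{X{\left(-115 \right)} + Q{\left(-268,-632 \right)}}{K{\left(243 \right)} - 451689} = \frac{\left(-93 - -1725\right) - -4424}{243 - 451689} = \frac{\left(-93 + 1725\right) + 4424}{-451446} = \left(1632 + 4424\right) \left(- \frac{1}{451446}\right) = 6056 \left(- \frac{1}{451446}\right) = - \frac{3028}{225723}$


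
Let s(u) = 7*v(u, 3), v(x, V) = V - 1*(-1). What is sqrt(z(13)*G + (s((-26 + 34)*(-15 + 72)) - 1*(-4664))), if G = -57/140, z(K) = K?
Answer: sqrt(22964865)/70 ≈ 68.459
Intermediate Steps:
v(x, V) = 1 + V (v(x, V) = V + 1 = 1 + V)
s(u) = 28 (s(u) = 7*(1 + 3) = 7*4 = 28)
G = -57/140 (G = -57*1/140 = -57/140 ≈ -0.40714)
sqrt(z(13)*G + (s((-26 + 34)*(-15 + 72)) - 1*(-4664))) = sqrt(13*(-57/140) + (28 - 1*(-4664))) = sqrt(-741/140 + (28 + 4664)) = sqrt(-741/140 + 4692) = sqrt(656139/140) = sqrt(22964865)/70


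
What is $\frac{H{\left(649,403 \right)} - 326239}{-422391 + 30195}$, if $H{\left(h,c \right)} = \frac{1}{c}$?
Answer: $\frac{10956193}{13171249} \approx 0.83183$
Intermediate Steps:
$\frac{H{\left(649,403 \right)} - 326239}{-422391 + 30195} = \frac{\frac{1}{403} - 326239}{-422391 + 30195} = \frac{\frac{1}{403} - 326239}{-392196} = \left(- \frac{131474316}{403}\right) \left(- \frac{1}{392196}\right) = \frac{10956193}{13171249}$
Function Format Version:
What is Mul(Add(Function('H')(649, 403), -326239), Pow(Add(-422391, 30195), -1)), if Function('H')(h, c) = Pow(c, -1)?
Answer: Rational(10956193, 13171249) ≈ 0.83183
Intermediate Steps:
Mul(Add(Function('H')(649, 403), -326239), Pow(Add(-422391, 30195), -1)) = Mul(Add(Pow(403, -1), -326239), Pow(Add(-422391, 30195), -1)) = Mul(Add(Rational(1, 403), -326239), Pow(-392196, -1)) = Mul(Rational(-131474316, 403), Rational(-1, 392196)) = Rational(10956193, 13171249)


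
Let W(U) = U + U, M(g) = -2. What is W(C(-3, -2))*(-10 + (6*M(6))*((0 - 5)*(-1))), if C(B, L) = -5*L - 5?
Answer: -700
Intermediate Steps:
C(B, L) = -5 - 5*L
W(U) = 2*U
W(C(-3, -2))*(-10 + (6*M(6))*((0 - 5)*(-1))) = (2*(-5 - 5*(-2)))*(-10 + (6*(-2))*((0 - 5)*(-1))) = (2*(-5 + 10))*(-10 - (-60)*(-1)) = (2*5)*(-10 - 12*5) = 10*(-10 - 60) = 10*(-70) = -700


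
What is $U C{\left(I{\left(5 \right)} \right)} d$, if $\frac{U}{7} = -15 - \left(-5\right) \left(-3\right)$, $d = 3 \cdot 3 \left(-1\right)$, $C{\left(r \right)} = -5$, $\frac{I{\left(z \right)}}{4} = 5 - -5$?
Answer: $-9450$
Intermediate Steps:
$I{\left(z \right)} = 40$ ($I{\left(z \right)} = 4 \left(5 - -5\right) = 4 \left(5 + 5\right) = 4 \cdot 10 = 40$)
$d = -9$ ($d = 9 \left(-1\right) = -9$)
$U = -210$ ($U = 7 \left(-15 - \left(-5\right) \left(-3\right)\right) = 7 \left(-15 - 15\right) = 7 \left(-30\right) = -210$)
$U C{\left(I{\left(5 \right)} \right)} d = \left(-210\right) \left(-5\right) \left(-9\right) = 1050 \left(-9\right) = -9450$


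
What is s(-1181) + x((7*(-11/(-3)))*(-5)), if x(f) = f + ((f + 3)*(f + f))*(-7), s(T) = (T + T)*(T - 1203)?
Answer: 48651277/9 ≈ 5.4057e+6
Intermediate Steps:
s(T) = 2*T*(-1203 + T) (s(T) = (2*T)*(-1203 + T) = 2*T*(-1203 + T))
x(f) = f - 14*f*(3 + f) (x(f) = f + ((3 + f)*(2*f))*(-7) = f + (2*f*(3 + f))*(-7) = f - 14*f*(3 + f))
s(-1181) + x((7*(-11/(-3)))*(-5)) = 2*(-1181)*(-1203 - 1181) - (7*(-11/(-3)))*(-5)*(41 + 14*((7*(-11/(-3)))*(-5))) = 2*(-1181)*(-2384) - (7*(-11*(-1/3)))*(-5)*(41 + 14*((7*(-11*(-1/3)))*(-5))) = 5631008 - (7*(11/3))*(-5)*(41 + 14*((7*(11/3))*(-5))) = 5631008 - (77/3)*(-5)*(41 + 14*((77/3)*(-5))) = 5631008 - 1*(-385/3)*(41 + 14*(-385/3)) = 5631008 - 1*(-385/3)*(41 - 5390/3) = 5631008 - 1*(-385/3)*(-5267/3) = 5631008 - 2027795/9 = 48651277/9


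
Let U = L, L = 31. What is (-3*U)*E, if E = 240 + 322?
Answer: -52266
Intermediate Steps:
U = 31
E = 562
(-3*U)*E = -3*31*562 = -93*562 = -52266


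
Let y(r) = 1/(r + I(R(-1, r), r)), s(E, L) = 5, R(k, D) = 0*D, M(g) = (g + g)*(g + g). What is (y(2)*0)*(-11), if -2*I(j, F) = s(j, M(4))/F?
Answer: 0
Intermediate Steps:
M(g) = 4*g² (M(g) = (2*g)*(2*g) = 4*g²)
R(k, D) = 0
I(j, F) = -5/(2*F)
y(r) = 1/(r - 5/(2*r))
(y(2)*0)*(-11) = ((2*2/(-5 + 2*2²))*0)*(-11) = ((2*2/(-5 + 2*4))*0)*(-11) = ((2*2/(-5 + 8))*0)*(-11) = ((2*2/3)*0)*(-11) = ((2*2*(⅓))*0)*(-11) = ((4/3)*0)*(-11) = 0*(-11) = 0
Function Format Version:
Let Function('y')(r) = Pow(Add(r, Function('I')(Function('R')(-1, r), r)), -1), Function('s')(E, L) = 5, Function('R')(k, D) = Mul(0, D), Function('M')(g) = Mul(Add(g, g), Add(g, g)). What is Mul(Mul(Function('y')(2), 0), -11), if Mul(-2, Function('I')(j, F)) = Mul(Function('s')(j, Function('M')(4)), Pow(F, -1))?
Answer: 0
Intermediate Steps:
Function('M')(g) = Mul(4, Pow(g, 2)) (Function('M')(g) = Mul(Mul(2, g), Mul(2, g)) = Mul(4, Pow(g, 2)))
Function('R')(k, D) = 0
Function('I')(j, F) = Mul(Rational(-5, 2), Pow(F, -1)) (Function('I')(j, F) = Mul(Rational(-1, 2), Mul(5, Pow(F, -1))) = Mul(Rational(-5, 2), Pow(F, -1)))
Function('y')(r) = Pow(Add(r, Mul(Rational(-5, 2), Pow(r, -1))), -1)
Mul(Mul(Function('y')(2), 0), -11) = Mul(Mul(Mul(2, 2, Pow(Add(-5, Mul(2, Pow(2, 2))), -1)), 0), -11) = Mul(Mul(Mul(2, 2, Pow(Add(-5, Mul(2, 4)), -1)), 0), -11) = Mul(Mul(Mul(2, 2, Pow(Add(-5, 8), -1)), 0), -11) = Mul(Mul(Mul(2, 2, Pow(3, -1)), 0), -11) = Mul(Mul(Mul(2, 2, Rational(1, 3)), 0), -11) = Mul(Mul(Rational(4, 3), 0), -11) = Mul(0, -11) = 0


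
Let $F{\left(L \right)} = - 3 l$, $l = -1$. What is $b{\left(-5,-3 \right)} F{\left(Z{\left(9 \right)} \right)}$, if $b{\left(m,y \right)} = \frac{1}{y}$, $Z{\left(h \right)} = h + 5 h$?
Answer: $-1$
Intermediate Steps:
$Z{\left(h \right)} = 6 h$
$F{\left(L \right)} = 3$ ($F{\left(L \right)} = \left(-3\right) \left(-1\right) = 3$)
$b{\left(-5,-3 \right)} F{\left(Z{\left(9 \right)} \right)} = \frac{1}{-3} \cdot 3 = \left(- \frac{1}{3}\right) 3 = -1$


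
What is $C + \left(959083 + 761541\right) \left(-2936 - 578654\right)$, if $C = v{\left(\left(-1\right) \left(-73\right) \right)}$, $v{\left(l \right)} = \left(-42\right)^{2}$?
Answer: $-1000697710396$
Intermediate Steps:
$v{\left(l \right)} = 1764$
$C = 1764$
$C + \left(959083 + 761541\right) \left(-2936 - 578654\right) = 1764 + \left(959083 + 761541\right) \left(-2936 - 578654\right) = 1764 + 1720624 \left(-581590\right) = 1764 - 1000697712160 = -1000697710396$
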